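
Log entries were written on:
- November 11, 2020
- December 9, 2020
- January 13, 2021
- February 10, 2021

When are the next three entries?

Gaps: 28, 35, 28 days — a mix of 28 and 35. Every date is a Wednesday.
Each is the 2nd Wednesday of its month.
March 2021 — 2nd Wednesday is March 10, 2021.
2nd Wednesday of April 2021: April 14, 2021.
2nd Wednesday of May 2021: May 12, 2021.

March 10, 2021; April 14, 2021; May 12, 2021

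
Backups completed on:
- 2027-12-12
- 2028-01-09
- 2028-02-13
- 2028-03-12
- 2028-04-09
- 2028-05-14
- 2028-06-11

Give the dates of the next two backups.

2028-07-09, 2028-08-13

Gaps: 28, 35, 28, 28, 35, 28 days — a mix of 28 and 35. Every date is a Sunday.
Each is the 2nd Sunday of its month.
2nd Sunday of July 2028: 2028-07-09.
2nd Sunday of August 2028: 2028-08-13.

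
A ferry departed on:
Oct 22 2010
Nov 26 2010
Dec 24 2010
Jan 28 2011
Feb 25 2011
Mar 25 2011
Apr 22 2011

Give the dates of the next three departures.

May 27 2011, Jun 24 2011, Jul 22 2011

These are Fridays at 28- or 35-day spacing (35, 28, 35, 28, 28, 28).
The pattern: 4th Friday of the month.
May 2011 — 4th Friday is May 27 2011.
June 2011 — 4th Friday is Jun 24 2011.
4th Friday of July 2011: Jul 22 2011.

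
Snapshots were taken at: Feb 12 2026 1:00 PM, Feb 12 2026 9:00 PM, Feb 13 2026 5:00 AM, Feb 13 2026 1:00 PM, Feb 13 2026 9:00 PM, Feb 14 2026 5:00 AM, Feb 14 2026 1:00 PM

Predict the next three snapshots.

Gaps: 8, 8, 8, 8, 8, 8 hours — each event is 8 hours after the previous one.
Feb 14 2026 1:00 PM + 8 h = Feb 14 2026 9:00 PM.
Feb 14 2026 9:00 PM + 8 h = Feb 15 2026 5:00 AM.
Feb 15 2026 5:00 AM + 8 h = Feb 15 2026 1:00 PM.

Feb 14 2026 9:00 PM, Feb 15 2026 5:00 AM, Feb 15 2026 1:00 PM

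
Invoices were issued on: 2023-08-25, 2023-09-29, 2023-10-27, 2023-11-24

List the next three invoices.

All Fridays; the gaps (35, 28, 28) vary with month length.
This is the last Friday of each month.
Last Friday of December 2023: 2023-12-29.
January 2024 ends with Friday 2024-01-26.
Last Friday of February 2024: 2024-02-23.

2023-12-29, 2024-01-26, 2024-02-23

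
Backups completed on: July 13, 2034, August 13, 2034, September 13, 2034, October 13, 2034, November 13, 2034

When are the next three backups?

The day-of-month is always 13 (31, 31, 30, 31 days between events).
So this recurs on the 13th of each month.
Next: December 2034 → December 13, 2034.
Next: January 2035 → January 13, 2035.
February 2035: February 13, 2035.

December 13, 2034; January 13, 2035; February 13, 2035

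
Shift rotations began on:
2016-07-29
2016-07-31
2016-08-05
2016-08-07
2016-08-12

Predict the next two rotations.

Every event lands on a Friday or Sunday (gaps cycle 2, 5, 2, 5).
So the schedule is: every Friday and Sunday.
The following Sunday is 2016-08-14.
Next Friday: 2016-08-19.

2016-08-14, 2016-08-19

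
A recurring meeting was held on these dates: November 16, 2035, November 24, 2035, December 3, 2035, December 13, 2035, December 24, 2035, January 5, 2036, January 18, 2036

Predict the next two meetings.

February 1, 2036; February 16, 2036

Intervals are 8, 9, 10, 11, 12, 13 days — an arithmetic progression with common difference 1.
Next gap: 14 days. January 18, 2036 + 14 days = February 1, 2036.
Next gap: 15 days. February 1, 2036 + 15 days = February 16, 2036.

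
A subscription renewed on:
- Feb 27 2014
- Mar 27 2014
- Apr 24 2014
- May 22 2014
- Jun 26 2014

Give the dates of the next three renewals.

Jul 24 2014, Aug 28 2014, Sep 25 2014

Gaps: 28, 28, 28, 35 days — a mix of 28 and 35. Every date is a Thursday.
Each is the 4th Thursday of its month.
July 2014 — 4th Thursday is Jul 24 2014.
4th Thursday of August 2014: Aug 28 2014.
4th Thursday of September 2014: Sep 25 2014.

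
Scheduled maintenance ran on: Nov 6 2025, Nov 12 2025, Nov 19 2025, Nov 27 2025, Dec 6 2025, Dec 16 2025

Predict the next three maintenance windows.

Dec 27 2025, Jan 8 2026, Jan 21 2026

The spacing grows by 1 each time: 6, 7, 8, 9, 10 days.
Next gap: 11 days. Dec 16 2025 + 11 days = Dec 27 2025.
Next gap: 12 days. Dec 27 2025 + 12 days = Jan 8 2026.
Next gap: 13 days. Jan 8 2026 + 13 days = Jan 21 2026.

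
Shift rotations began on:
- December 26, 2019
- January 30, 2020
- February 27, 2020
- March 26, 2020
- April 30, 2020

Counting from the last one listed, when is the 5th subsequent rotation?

These are Thursdays with 35, 28, 28, 35-day gaps.
Each is the final Thursday of its month — January 30, 2020 is past the 28th, so '4th Thursday' doesn't fit.
May 2020 ends with Thursday May 28, 2020.
Last Thursday of June 2020: June 25, 2020.
July 2020 ends with Thursday July 30, 2020.
Last Thursday of August 2020: August 27, 2020.
September 2020 ends with Thursday September 24, 2020.

September 24, 2020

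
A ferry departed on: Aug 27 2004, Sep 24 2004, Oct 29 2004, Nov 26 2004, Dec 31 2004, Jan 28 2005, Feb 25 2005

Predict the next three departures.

Mar 25 2005, Apr 29 2005, May 27 2005

Every date is a Friday; gaps 28, 35, 28, 35, 28, 28 days.
Each is the last Friday of its month (at least one falls on the 29th or later, ruling out '4th Friday').
Last Friday of March 2005: Mar 25 2005.
April 2005 ends with Friday Apr 29 2005.
Last Friday of May 2005: May 27 2005.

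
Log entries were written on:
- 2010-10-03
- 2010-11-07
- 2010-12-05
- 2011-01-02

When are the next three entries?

2011-02-06, 2011-03-06, 2011-04-03

Gaps: 35, 28, 28 days — a mix of 28 and 35. Every date is a Sunday.
Each is the 1st Sunday of its month.
February 2011 — 1st Sunday is 2011-02-06.
1st Sunday of March 2011: 2011-03-06.
1st Sunday of April 2011: 2011-04-03.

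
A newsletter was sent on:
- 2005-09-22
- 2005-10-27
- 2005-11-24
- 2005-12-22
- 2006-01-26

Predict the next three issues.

All dates are Thursdays, 35, 28, 28, 35 days apart.
Specifically, the 4th Thursday of each month.
4th Thursday of February 2006: 2006-02-23.
March 2006 — 4th Thursday is 2006-03-23.
4th Thursday of April 2006: 2006-04-27.

2006-02-23, 2006-03-23, 2006-04-27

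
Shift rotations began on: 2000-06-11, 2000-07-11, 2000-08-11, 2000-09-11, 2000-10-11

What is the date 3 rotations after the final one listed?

Gaps: 30, 31, 31, 30 days — not constant. Every event is on the 11th of the month.
Pattern: the 11th of each month.
Next: November 2000 → 2000-11-11.
December 2000: 2000-12-11.
January 2001: 2001-01-11.

2001-01-11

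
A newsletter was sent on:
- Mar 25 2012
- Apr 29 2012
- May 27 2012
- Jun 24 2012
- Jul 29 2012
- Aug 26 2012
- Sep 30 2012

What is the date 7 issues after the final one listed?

These are Sundays with 35, 28, 28, 35, 28, 35-day gaps.
Each is the final Sunday of its month — Apr 29 2012 is past the 28th, so '4th Sunday' doesn't fit.
Last Sunday of October 2012: Oct 28 2012.
Last Sunday of November 2012: Nov 25 2012.
Last Sunday of December 2012: Dec 30 2012.
Last Sunday of January 2013: Jan 27 2013.
February 2013 ends with Sunday Feb 24 2013.
Last Sunday of March 2013: Mar 31 2013.
Last Sunday of April 2013: Apr 28 2013.

Apr 28 2013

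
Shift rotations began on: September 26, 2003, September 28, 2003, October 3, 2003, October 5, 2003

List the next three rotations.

The gap pattern 2, 5, 2 repeats every 2 events.
These are the Fridays and Sundays of each week.
Next Friday: October 10, 2003.
The following Sunday is October 12, 2003.
The following Friday is October 17, 2003.

October 10, 2003; October 12, 2003; October 17, 2003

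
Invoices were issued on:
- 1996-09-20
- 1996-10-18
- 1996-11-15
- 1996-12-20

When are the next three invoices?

These are Fridays at 28- or 35-day spacing (28, 28, 35).
The pattern: 3rd Friday of the month.
January 1997 — 3rd Friday is 1997-01-17.
February 1997 — 3rd Friday is 1997-02-21.
March 1997 — 3rd Friday is 1997-03-21.

1997-01-17, 1997-02-21, 1997-03-21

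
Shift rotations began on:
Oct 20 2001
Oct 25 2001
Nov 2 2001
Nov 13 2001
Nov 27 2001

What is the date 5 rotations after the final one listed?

Mar 22 2002

Gaps: 5, 8, 11, 14 days — each gap is 3 larger than the previous one.
Next gap: 17 days. Nov 27 2001 + 17 days = Dec 14 2001.
Next gap: 20 days. Dec 14 2001 + 20 days = Jan 3 2002.
Next gap: 23 days. Jan 3 2002 + 23 days = Jan 26 2002.
Next gap: 26 days. Jan 26 2002 + 26 days = Feb 21 2002.
Next gap: 29 days. Feb 21 2002 + 29 days = Mar 22 2002.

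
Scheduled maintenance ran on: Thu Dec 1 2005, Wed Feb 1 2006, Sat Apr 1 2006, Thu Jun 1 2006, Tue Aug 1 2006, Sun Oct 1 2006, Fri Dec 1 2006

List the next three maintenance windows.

Thu Feb 1 2007, Sun Apr 1 2007, Fri Jun 1 2007

Each date is the 1st; the gaps (62, 59, 61, 61, 61, 61) track the month lengths.
The rule is the 1st of every 2 months.
Next: February 2007 → Thu Feb 1 2007.
April 2007: Sun Apr 1 2007.
Next: June 2007 → Fri Jun 1 2007.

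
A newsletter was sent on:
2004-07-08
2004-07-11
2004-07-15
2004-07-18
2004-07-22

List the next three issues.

The gap pattern 3, 4, 3, 4 repeats every 2 events.
These are the Thursdays and Sundays of each week.
Next Sunday: 2004-07-25.
Next Thursday: 2004-07-29.
Next Sunday: 2004-08-01.

2004-07-25, 2004-07-29, 2004-08-01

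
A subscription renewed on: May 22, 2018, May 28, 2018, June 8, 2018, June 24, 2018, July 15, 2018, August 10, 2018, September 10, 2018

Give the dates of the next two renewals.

October 16, 2018; November 26, 2018

Gaps: 6, 11, 16, 21, 26, 31 days — each gap is 5 larger than the previous one.
Next gap: 36 days. September 10, 2018 + 36 days = October 16, 2018.
Next gap: 41 days. October 16, 2018 + 41 days = November 26, 2018.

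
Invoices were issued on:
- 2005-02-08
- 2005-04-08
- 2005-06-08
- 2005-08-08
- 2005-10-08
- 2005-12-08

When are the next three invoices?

2006-02-08, 2006-04-08, 2006-06-08

Gaps: 59, 61, 61, 61, 61 days — not constant. Every event is on the 8th of the month.
Pattern: the 8th of every 2 months.
Next: February 2006 → 2006-02-08.
April 2006: 2006-04-08.
June 2006: 2006-06-08.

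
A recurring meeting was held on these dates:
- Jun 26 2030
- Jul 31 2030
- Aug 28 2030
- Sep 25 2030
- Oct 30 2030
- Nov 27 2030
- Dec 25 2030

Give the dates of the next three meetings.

All Wednesdays; the gaps (35, 28, 28, 35, 28, 28) vary with month length.
This is the last Wednesday of each month.
Last Wednesday of January 2031: Jan 29 2031.
February 2031 ends with Wednesday Feb 26 2031.
March 2031 ends with Wednesday Mar 26 2031.

Jan 29 2031, Feb 26 2031, Mar 26 2031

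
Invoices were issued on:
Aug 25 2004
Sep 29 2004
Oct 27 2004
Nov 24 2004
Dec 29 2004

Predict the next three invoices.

Every date is a Wednesday; gaps 35, 28, 28, 35 days.
Each is the last Wednesday of its month (at least one falls on the 29th or later, ruling out '4th Wednesday').
January 2005 ends with Wednesday Jan 26 2005.
Last Wednesday of February 2005: Feb 23 2005.
Last Wednesday of March 2005: Mar 30 2005.

Jan 26 2005, Feb 23 2005, Mar 30 2005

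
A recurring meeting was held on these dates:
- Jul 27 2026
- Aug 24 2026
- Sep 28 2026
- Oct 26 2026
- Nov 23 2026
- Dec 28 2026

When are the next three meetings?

All dates are Mondays, 28, 35, 28, 28, 35 days apart.
Specifically, the 4th Monday of each month.
January 2027 — 4th Monday is Jan 25 2027.
February 2027 — 4th Monday is Feb 22 2027.
March 2027 — 4th Monday is Mar 22 2027.

Jan 25 2027, Feb 22 2027, Mar 22 2027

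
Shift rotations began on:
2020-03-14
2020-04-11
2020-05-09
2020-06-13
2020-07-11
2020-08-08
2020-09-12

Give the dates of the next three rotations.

Gaps: 28, 28, 35, 28, 28, 35 days — a mix of 28 and 35. Every date is a Saturday.
Each is the 2nd Saturday of its month.
October 2020 — 2nd Saturday is 2020-10-10.
2nd Saturday of November 2020: 2020-11-14.
2nd Saturday of December 2020: 2020-12-12.

2020-10-10, 2020-11-14, 2020-12-12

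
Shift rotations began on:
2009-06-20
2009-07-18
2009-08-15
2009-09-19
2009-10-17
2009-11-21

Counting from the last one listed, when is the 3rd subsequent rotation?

These are Saturdays at 28- or 35-day spacing (28, 28, 35, 28, 35).
The pattern: 3rd Saturday of the month.
December 2009 — 3rd Saturday is 2009-12-19.
January 2010 — 3rd Saturday is 2010-01-16.
3rd Saturday of February 2010: 2010-02-20.

2010-02-20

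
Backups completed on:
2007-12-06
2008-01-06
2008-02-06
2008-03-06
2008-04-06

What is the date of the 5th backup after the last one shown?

2008-09-06

The day-of-month is always 6 (31, 31, 29, 31 days between events).
So this recurs on the 6th of each month.
Next: May 2008 → 2008-05-06.
Next: June 2008 → 2008-06-06.
Next: July 2008 → 2008-07-06.
Next: August 2008 → 2008-08-06.
September 2008: 2008-09-06.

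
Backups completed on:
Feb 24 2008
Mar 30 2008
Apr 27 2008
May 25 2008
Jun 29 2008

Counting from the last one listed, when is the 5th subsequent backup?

All Sundays; the gaps (35, 28, 28, 35) vary with month length.
This is the last Sunday of each month.
July 2008 ends with Sunday Jul 27 2008.
Last Sunday of August 2008: Aug 31 2008.
Last Sunday of September 2008: Sep 28 2008.
Last Sunday of October 2008: Oct 26 2008.
Last Sunday of November 2008: Nov 30 2008.

Nov 30 2008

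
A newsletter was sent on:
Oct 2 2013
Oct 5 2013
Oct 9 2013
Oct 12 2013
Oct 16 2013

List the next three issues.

Oct 19 2013, Oct 23 2013, Oct 26 2013

Every event lands on a Wednesday or Saturday (gaps cycle 3, 4, 3, 4).
So the schedule is: every Wednesday and Saturday.
Next Saturday: Oct 19 2013.
Next Wednesday: Oct 23 2013.
Next Saturday: Oct 26 2013.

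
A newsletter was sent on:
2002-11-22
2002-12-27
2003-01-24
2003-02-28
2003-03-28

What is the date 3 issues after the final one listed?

2003-06-27

All dates are Fridays, 35, 28, 35, 28 days apart.
Specifically, the 4th Friday of each month.
April 2003 — 4th Friday is 2003-04-25.
4th Friday of May 2003: 2003-05-23.
4th Friday of June 2003: 2003-06-27.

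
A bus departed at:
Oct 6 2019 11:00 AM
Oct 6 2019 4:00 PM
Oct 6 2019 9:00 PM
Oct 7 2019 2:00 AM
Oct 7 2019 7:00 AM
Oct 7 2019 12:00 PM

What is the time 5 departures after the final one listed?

Spacing: 5, 5, 5, 5, 5 h — constant 5 h.
Oct 7 2019 12:00 PM + 5 h = Oct 7 2019 5:00 PM.
Oct 7 2019 5:00 PM + 5 h = Oct 7 2019 10:00 PM.
Oct 7 2019 10:00 PM + 5 h = Oct 8 2019 3:00 AM.
Oct 8 2019 3:00 AM + 5 h = Oct 8 2019 8:00 AM.
Oct 8 2019 8:00 AM + 5 h = Oct 8 2019 1:00 PM.

Oct 8 2019 1:00 PM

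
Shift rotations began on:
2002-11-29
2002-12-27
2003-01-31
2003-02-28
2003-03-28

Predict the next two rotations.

These are Fridays with 28, 35, 28, 28-day gaps.
Each is the final Friday of its month — 2002-11-29 is past the 28th, so '4th Friday' doesn't fit.
April 2003 ends with Friday 2003-04-25.
May 2003 ends with Friday 2003-05-30.

2003-04-25, 2003-05-30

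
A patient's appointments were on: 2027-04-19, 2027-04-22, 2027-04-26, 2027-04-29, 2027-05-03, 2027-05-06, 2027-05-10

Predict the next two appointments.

Gaps: 3, 4, 3, 4, 3, 4 days — not constant, but cyclic with period 2.
The events fall on every Monday and Thursday.
Next Thursday: 2027-05-13.
The following Monday is 2027-05-17.

2027-05-13, 2027-05-17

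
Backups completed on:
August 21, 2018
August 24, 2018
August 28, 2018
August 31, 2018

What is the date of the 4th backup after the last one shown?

The gap pattern 3, 4, 3 repeats every 2 events.
These are the Tuesdays and Fridays of each week.
Next Tuesday: September 4, 2018.
The following Friday is September 7, 2018.
The following Tuesday is September 11, 2018.
Next Friday: September 14, 2018.

September 14, 2018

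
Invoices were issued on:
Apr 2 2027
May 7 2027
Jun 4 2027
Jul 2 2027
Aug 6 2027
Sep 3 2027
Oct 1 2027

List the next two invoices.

All dates are Fridays, 35, 28, 28, 35, 28, 28 days apart.
Specifically, the 1st Friday of each month.
1st Friday of November 2027: Nov 5 2027.
December 2027 — 1st Friday is Dec 3 2027.

Nov 5 2027, Dec 3 2027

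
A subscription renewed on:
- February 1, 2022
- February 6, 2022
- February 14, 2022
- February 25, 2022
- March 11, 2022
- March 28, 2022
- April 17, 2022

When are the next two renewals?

May 10, 2022; June 5, 2022

The spacing grows by 3 each time: 5, 8, 11, 14, 17, 20 days.
Next gap: 23 days. April 17, 2022 + 23 days = May 10, 2022.
Next gap: 26 days. May 10, 2022 + 26 days = June 5, 2022.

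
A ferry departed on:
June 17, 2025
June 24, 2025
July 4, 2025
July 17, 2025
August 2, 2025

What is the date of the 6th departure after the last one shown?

Gaps: 7, 10, 13, 16 days — each gap is 3 larger than the previous one.
Next gap: 19 days. August 2, 2025 + 19 days = August 21, 2025.
Next gap: 22 days. August 21, 2025 + 22 days = September 12, 2025.
Next gap: 25 days. September 12, 2025 + 25 days = October 7, 2025.
Next gap: 28 days. October 7, 2025 + 28 days = November 4, 2025.
Next gap: 31 days. November 4, 2025 + 31 days = December 5, 2025.
Next gap: 34 days. December 5, 2025 + 34 days = January 8, 2026.

January 8, 2026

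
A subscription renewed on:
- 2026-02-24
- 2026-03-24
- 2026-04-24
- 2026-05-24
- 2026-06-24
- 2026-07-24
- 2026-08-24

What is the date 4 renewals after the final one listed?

Each date is the 24th; the gaps (28, 31, 30, 31, 30, 31) track the month lengths.
The rule is the 24th of each month.
September 2026: 2026-09-24.
Next: October 2026 → 2026-10-24.
Next: November 2026 → 2026-11-24.
Next: December 2026 → 2026-12-24.

2026-12-24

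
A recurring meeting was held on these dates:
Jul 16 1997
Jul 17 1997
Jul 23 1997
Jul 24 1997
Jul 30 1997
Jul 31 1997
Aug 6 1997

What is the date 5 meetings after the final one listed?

Aug 21 1997

Gaps: 1, 6, 1, 6, 1, 6 days — not constant, but cyclic with period 2.
The events fall on every Wednesday and Thursday.
Next Thursday: Aug 7 1997.
Next Wednesday: Aug 13 1997.
The following Thursday is Aug 14 1997.
The following Wednesday is Aug 20 1997.
Next Thursday: Aug 21 1997.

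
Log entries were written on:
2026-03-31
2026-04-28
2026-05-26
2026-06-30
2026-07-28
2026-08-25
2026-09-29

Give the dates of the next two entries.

Every date is a Tuesday; gaps 28, 28, 35, 28, 28, 35 days.
Each is the last Tuesday of its month (at least one falls on the 29th or later, ruling out '4th Tuesday').
October 2026 ends with Tuesday 2026-10-27.
Last Tuesday of November 2026: 2026-11-24.

2026-10-27, 2026-11-24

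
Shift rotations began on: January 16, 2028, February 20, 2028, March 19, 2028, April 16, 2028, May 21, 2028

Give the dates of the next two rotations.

June 18, 2028; July 16, 2028

These are Sundays at 28- or 35-day spacing (35, 28, 28, 35).
The pattern: 3rd Sunday of the month.
June 2028 — 3rd Sunday is June 18, 2028.
July 2028 — 3rd Sunday is July 16, 2028.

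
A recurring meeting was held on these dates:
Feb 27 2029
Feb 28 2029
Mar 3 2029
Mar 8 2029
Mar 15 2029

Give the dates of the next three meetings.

Mar 24 2029, Apr 4 2029, Apr 17 2029

Intervals are 1, 3, 5, 7 days — an arithmetic progression with common difference 2.
Next gap: 9 days. Mar 15 2029 + 9 days = Mar 24 2029.
Next gap: 11 days. Mar 24 2029 + 11 days = Apr 4 2029.
Next gap: 13 days. Apr 4 2029 + 13 days = Apr 17 2029.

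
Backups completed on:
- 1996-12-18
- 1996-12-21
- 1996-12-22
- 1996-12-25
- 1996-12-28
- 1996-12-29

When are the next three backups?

1997-01-01, 1997-01-04, 1997-01-05

The gap pattern 3, 1, 3, 3, 1 repeats every 3 events.
These are the Wednesdays, Saturdays and Sundays of each week.
The following Wednesday is 1997-01-01.
The following Saturday is 1997-01-04.
The following Sunday is 1997-01-05.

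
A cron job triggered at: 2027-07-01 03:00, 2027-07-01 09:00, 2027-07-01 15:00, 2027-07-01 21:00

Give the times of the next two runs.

2027-07-02 03:00, 2027-07-02 09:00

The interval is a steady 6 hours (6, 6, 6).
2027-07-01 21:00 + 6 h = 2027-07-02 03:00.
2027-07-02 03:00 + 6 h = 2027-07-02 09:00.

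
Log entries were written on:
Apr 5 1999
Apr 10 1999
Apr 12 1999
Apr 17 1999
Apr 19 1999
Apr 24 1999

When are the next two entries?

Every event lands on a Monday or Saturday (gaps cycle 5, 2, 5, 2, 5).
So the schedule is: every Monday and Saturday.
Next Monday: Apr 26 1999.
Next Saturday: May 1 1999.

Apr 26 1999, May 1 1999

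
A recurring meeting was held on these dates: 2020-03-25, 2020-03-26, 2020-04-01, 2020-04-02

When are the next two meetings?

The gap pattern 1, 6, 1 repeats every 2 events.
These are the Wednesdays and Thursdays of each week.
The following Wednesday is 2020-04-08.
The following Thursday is 2020-04-09.

2020-04-08, 2020-04-09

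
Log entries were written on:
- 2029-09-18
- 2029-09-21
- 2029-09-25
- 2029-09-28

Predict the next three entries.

2029-10-02, 2029-10-05, 2029-10-09

The gap pattern 3, 4, 3 repeats every 2 events.
These are the Tuesdays and Fridays of each week.
The following Tuesday is 2029-10-02.
The following Friday is 2029-10-05.
The following Tuesday is 2029-10-09.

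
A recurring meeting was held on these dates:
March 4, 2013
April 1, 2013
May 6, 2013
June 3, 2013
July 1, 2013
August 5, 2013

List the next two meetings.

September 2, 2013; October 7, 2013

All dates are Mondays, 28, 35, 28, 28, 35 days apart.
Specifically, the 1st Monday of each month.
1st Monday of September 2013: September 2, 2013.
October 2013 — 1st Monday is October 7, 2013.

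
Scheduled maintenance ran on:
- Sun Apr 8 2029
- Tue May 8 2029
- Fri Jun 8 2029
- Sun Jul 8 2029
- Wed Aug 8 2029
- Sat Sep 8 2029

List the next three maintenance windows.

Mon Oct 8 2029, Thu Nov 8 2029, Sat Dec 8 2029

Each date is the 8th; the gaps (30, 31, 30, 31, 31) track the month lengths.
The rule is the 8th of each month.
October 2029: Mon Oct 8 2029.
Next: November 2029 → Thu Nov 8 2029.
Next: December 2029 → Sat Dec 8 2029.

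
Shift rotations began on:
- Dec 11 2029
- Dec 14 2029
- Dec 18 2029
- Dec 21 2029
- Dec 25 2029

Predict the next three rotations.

Dec 28 2029, Jan 1 2030, Jan 4 2030

Every event lands on a Tuesday or Friday (gaps cycle 3, 4, 3, 4).
So the schedule is: every Tuesday and Friday.
Next Friday: Dec 28 2029.
The following Tuesday is Jan 1 2030.
The following Friday is Jan 4 2030.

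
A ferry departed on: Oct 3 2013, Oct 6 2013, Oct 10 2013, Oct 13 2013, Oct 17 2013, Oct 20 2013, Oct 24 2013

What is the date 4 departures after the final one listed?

Nov 7 2013

Every event lands on a Thursday or Sunday (gaps cycle 3, 4, 3, 4, 3, 4).
So the schedule is: every Thursday and Sunday.
Next Sunday: Oct 27 2013.
The following Thursday is Oct 31 2013.
Next Sunday: Nov 3 2013.
Next Thursday: Nov 7 2013.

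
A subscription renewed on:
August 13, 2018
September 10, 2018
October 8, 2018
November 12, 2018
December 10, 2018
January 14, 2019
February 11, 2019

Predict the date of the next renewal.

These are Mondays at 28- or 35-day spacing (28, 28, 35, 28, 35, 28).
The pattern: 2nd Monday of the month.
2nd Monday of March 2019: March 11, 2019.

March 11, 2019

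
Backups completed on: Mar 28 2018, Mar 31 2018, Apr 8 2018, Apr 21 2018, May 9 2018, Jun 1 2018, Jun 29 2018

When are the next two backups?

Aug 1 2018, Sep 8 2018

The spacing grows by 5 each time: 3, 8, 13, 18, 23, 28 days.
Next gap: 33 days. Jun 29 2018 + 33 days = Aug 1 2018.
Next gap: 38 days. Aug 1 2018 + 38 days = Sep 8 2018.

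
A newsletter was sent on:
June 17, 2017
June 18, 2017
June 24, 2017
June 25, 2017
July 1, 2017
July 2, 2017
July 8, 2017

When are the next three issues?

The gap pattern 1, 6, 1, 6, 1, 6 repeats every 2 events.
These are the Saturdays and Sundays of each week.
The following Sunday is July 9, 2017.
Next Saturday: July 15, 2017.
The following Sunday is July 16, 2017.

July 9, 2017; July 15, 2017; July 16, 2017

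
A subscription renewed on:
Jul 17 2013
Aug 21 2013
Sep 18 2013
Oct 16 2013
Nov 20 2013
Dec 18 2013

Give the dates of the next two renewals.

Jan 15 2014, Feb 19 2014

Gaps: 35, 28, 28, 35, 28 days — a mix of 28 and 35. Every date is a Wednesday.
Each is the 3rd Wednesday of its month.
3rd Wednesday of January 2014: Jan 15 2014.
3rd Wednesday of February 2014: Feb 19 2014.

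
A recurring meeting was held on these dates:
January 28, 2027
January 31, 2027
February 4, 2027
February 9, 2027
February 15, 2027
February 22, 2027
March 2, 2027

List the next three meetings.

Intervals are 3, 4, 5, 6, 7, 8 days — an arithmetic progression with common difference 1.
Next gap: 9 days. March 2, 2027 + 9 days = March 11, 2027.
Next gap: 10 days. March 11, 2027 + 10 days = March 21, 2027.
Next gap: 11 days. March 21, 2027 + 11 days = April 1, 2027.

March 11, 2027; March 21, 2027; April 1, 2027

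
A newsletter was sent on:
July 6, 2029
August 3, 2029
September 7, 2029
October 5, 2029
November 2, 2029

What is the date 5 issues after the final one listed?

April 5, 2030

These are Fridays at 28- or 35-day spacing (28, 35, 28, 28).
The pattern: 1st Friday of the month.
December 2029 — 1st Friday is December 7, 2029.
January 2030 — 1st Friday is January 4, 2030.
February 2030 — 1st Friday is February 1, 2030.
March 2030 — 1st Friday is March 1, 2030.
April 2030 — 1st Friday is April 5, 2030.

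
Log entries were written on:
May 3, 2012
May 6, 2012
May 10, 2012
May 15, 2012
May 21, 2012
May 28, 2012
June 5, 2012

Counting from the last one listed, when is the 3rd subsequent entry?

Gaps: 3, 4, 5, 6, 7, 8 days — each gap is 1 larger than the previous one.
Next gap: 9 days. June 5, 2012 + 9 days = June 14, 2012.
Next gap: 10 days. June 14, 2012 + 10 days = June 24, 2012.
Next gap: 11 days. June 24, 2012 + 11 days = July 5, 2012.

July 5, 2012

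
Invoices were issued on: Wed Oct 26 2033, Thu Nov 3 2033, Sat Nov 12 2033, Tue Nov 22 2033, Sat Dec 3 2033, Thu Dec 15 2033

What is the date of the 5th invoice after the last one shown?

Gaps: 8, 9, 10, 11, 12 days — each gap is 1 larger than the previous one.
Next gap: 13 days. Thu Dec 15 2033 + 13 days = Wed Dec 28 2033.
Next gap: 14 days. Wed Dec 28 2033 + 14 days = Wed Jan 11 2034.
Next gap: 15 days. Wed Jan 11 2034 + 15 days = Thu Jan 26 2034.
Next gap: 16 days. Thu Jan 26 2034 + 16 days = Sat Feb 11 2034.
Next gap: 17 days. Sat Feb 11 2034 + 17 days = Tue Feb 28 2034.

Tue Feb 28 2034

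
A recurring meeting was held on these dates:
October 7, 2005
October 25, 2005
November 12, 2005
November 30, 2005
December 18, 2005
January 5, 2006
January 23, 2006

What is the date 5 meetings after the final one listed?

April 23, 2006

Gaps between consecutive events: 18, 18, 18, 18, 18, 18 days — a constant 18-day interval.
January 23, 2006 + 18 days = February 10, 2006.
February 10, 2006 + 18 days = February 28, 2006.
February 28, 2006 + 18 days = March 18, 2006.
March 18, 2006 + 18 days = April 5, 2006.
April 5, 2006 + 18 days = April 23, 2006.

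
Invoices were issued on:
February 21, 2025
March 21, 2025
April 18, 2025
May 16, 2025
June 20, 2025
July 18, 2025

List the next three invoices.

August 15, 2025; September 19, 2025; October 17, 2025

Gaps: 28, 28, 28, 35, 28 days — a mix of 28 and 35. Every date is a Friday.
Each is the 3rd Friday of its month.
August 2025 — 3rd Friday is August 15, 2025.
3rd Friday of September 2025: September 19, 2025.
3rd Friday of October 2025: October 17, 2025.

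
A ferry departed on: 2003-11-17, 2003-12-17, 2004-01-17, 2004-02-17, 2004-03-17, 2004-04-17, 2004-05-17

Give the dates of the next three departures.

The day-of-month is always 17 (30, 31, 31, 29, 31, 30 days between events).
So this recurs on the 17th of each month.
June 2004: 2004-06-17.
Next: July 2004 → 2004-07-17.
August 2004: 2004-08-17.

2004-06-17, 2004-07-17, 2004-08-17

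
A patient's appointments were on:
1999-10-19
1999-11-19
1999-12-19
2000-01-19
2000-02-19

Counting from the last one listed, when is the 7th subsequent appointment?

2000-09-19

Gaps: 31, 30, 31, 31 days — not constant. Every event is on the 19th of the month.
Pattern: the 19th of each month.
March 2000: 2000-03-19.
Next: April 2000 → 2000-04-19.
May 2000: 2000-05-19.
June 2000: 2000-06-19.
July 2000: 2000-07-19.
August 2000: 2000-08-19.
September 2000: 2000-09-19.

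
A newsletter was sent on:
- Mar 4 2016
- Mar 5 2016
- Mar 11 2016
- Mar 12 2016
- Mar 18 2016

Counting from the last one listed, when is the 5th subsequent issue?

Every event lands on a Friday or Saturday (gaps cycle 1, 6, 1, 6).
So the schedule is: every Friday and Saturday.
Next Saturday: Mar 19 2016.
The following Friday is Mar 25 2016.
The following Saturday is Mar 26 2016.
The following Friday is Apr 1 2016.
Next Saturday: Apr 2 2016.

Apr 2 2016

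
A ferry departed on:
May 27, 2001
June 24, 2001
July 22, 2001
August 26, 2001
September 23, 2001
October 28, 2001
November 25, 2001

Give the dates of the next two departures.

These are Sundays at 28- or 35-day spacing (28, 28, 35, 28, 35, 28).
The pattern: 4th Sunday of the month.
December 2001 — 4th Sunday is December 23, 2001.
January 2002 — 4th Sunday is January 27, 2002.

December 23, 2001; January 27, 2002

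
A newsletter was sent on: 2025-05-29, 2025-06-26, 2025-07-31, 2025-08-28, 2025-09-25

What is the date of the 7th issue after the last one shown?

2026-04-30

All Thursdays; the gaps (28, 35, 28, 28) vary with month length.
This is the last Thursday of each month.
October 2025 ends with Thursday 2025-10-30.
Last Thursday of November 2025: 2025-11-27.
December 2025 ends with Thursday 2025-12-25.
January 2026 ends with Thursday 2026-01-29.
February 2026 ends with Thursday 2026-02-26.
Last Thursday of March 2026: 2026-03-26.
April 2026 ends with Thursday 2026-04-30.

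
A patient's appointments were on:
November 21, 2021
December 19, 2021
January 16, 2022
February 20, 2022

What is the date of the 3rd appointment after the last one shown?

May 15, 2022

These are Sundays at 28- or 35-day spacing (28, 28, 35).
The pattern: 3rd Sunday of the month.
March 2022 — 3rd Sunday is March 20, 2022.
April 2022 — 3rd Sunday is April 17, 2022.
3rd Sunday of May 2022: May 15, 2022.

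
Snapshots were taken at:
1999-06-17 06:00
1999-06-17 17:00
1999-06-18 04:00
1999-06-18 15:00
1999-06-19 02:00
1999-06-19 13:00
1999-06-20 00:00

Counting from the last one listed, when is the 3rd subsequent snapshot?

1999-06-21 09:00

The interval is a steady 11 hours (11, 11, 11, 11, 11, 11).
1999-06-20 00:00 + 11 h = 1999-06-20 11:00.
1999-06-20 11:00 + 11 h = 1999-06-20 22:00.
1999-06-20 22:00 + 11 h = 1999-06-21 09:00.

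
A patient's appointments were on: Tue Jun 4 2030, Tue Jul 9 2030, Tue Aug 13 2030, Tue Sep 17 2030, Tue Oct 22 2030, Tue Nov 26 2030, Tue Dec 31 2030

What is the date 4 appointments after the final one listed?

The spacing is 35, 35, 35, 35, 35, 35 days — always 35 days.
Tue Dec 31 2030 + 35 days = Tue Feb 4 2031.
Tue Feb 4 2031 + 35 days = Tue Mar 11 2031.
Tue Mar 11 2031 + 35 days = Tue Apr 15 2031.
Tue Apr 15 2031 + 35 days = Tue May 20 2031.

Tue May 20 2031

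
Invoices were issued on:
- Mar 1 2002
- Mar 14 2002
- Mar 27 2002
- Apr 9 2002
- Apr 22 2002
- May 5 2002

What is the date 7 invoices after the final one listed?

The spacing is 13, 13, 13, 13, 13 days — always 13 days.
May 5 2002 + 13 days = May 18 2002.
May 18 2002 + 13 days = May 31 2002.
May 31 2002 + 13 days = Jun 13 2002.
Jun 13 2002 + 13 days = Jun 26 2002.
Jun 26 2002 + 13 days = Jul 9 2002.
Jul 9 2002 + 13 days = Jul 22 2002.
Jul 22 2002 + 13 days = Aug 4 2002.

Aug 4 2002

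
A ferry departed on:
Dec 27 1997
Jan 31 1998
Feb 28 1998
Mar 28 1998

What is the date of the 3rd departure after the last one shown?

These are Saturdays with 35, 28, 28-day gaps.
Each is the final Saturday of its month — Jan 31 1998 is past the 28th, so '4th Saturday' doesn't fit.
April 1998 ends with Saturday Apr 25 1998.
May 1998 ends with Saturday May 30 1998.
Last Saturday of June 1998: Jun 27 1998.

Jun 27 1998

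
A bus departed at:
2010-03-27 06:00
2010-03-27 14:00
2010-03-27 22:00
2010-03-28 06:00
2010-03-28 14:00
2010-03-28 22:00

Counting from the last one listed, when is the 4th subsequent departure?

2010-03-30 06:00

The interval is a steady 8 hours (8, 8, 8, 8, 8).
2010-03-28 22:00 + 8 h = 2010-03-29 06:00.
2010-03-29 06:00 + 8 h = 2010-03-29 14:00.
2010-03-29 14:00 + 8 h = 2010-03-29 22:00.
2010-03-29 22:00 + 8 h = 2010-03-30 06:00.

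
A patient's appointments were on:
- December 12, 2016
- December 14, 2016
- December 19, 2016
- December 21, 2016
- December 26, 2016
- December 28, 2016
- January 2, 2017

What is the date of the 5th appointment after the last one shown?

January 18, 2017

Every event lands on a Monday or Wednesday (gaps cycle 2, 5, 2, 5, 2, 5).
So the schedule is: every Monday and Wednesday.
Next Wednesday: January 4, 2017.
Next Monday: January 9, 2017.
Next Wednesday: January 11, 2017.
The following Monday is January 16, 2017.
The following Wednesday is January 18, 2017.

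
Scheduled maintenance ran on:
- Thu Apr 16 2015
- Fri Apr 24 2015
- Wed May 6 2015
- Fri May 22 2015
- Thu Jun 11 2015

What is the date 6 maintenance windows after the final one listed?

Fri Jan 1 2016

Intervals are 8, 12, 16, 20 days — an arithmetic progression with common difference 4.
Next gap: 24 days. Thu Jun 11 2015 + 24 days = Sun Jul 5 2015.
Next gap: 28 days. Sun Jul 5 2015 + 28 days = Sun Aug 2 2015.
Next gap: 32 days. Sun Aug 2 2015 + 32 days = Thu Sep 3 2015.
Next gap: 36 days. Thu Sep 3 2015 + 36 days = Fri Oct 9 2015.
Next gap: 40 days. Fri Oct 9 2015 + 40 days = Wed Nov 18 2015.
Next gap: 44 days. Wed Nov 18 2015 + 44 days = Fri Jan 1 2016.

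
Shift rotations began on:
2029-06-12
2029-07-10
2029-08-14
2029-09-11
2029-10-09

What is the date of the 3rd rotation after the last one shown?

All dates are Tuesdays, 28, 35, 28, 28 days apart.
Specifically, the 2nd Tuesday of each month.
2nd Tuesday of November 2029: 2029-11-13.
2nd Tuesday of December 2029: 2029-12-11.
2nd Tuesday of January 2030: 2030-01-08.

2030-01-08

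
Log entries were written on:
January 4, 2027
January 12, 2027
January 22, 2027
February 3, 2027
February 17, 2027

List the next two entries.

March 5, 2027; March 23, 2027

Intervals are 8, 10, 12, 14 days — an arithmetic progression with common difference 2.
Next gap: 16 days. February 17, 2027 + 16 days = March 5, 2027.
Next gap: 18 days. March 5, 2027 + 18 days = March 23, 2027.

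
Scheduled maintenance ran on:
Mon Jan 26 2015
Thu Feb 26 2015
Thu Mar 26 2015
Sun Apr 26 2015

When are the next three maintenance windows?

The day-of-month is always 26 (31, 28, 31 days between events).
So this recurs on the 26th of each month.
May 2015: Tue May 26 2015.
June 2015: Fri Jun 26 2015.
July 2015: Sun Jul 26 2015.

Tue May 26 2015, Fri Jun 26 2015, Sun Jul 26 2015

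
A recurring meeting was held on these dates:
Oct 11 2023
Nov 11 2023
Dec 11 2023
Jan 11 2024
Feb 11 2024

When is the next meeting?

Gaps: 31, 30, 31, 31 days — not constant. Every event is on the 11th of the month.
Pattern: the 11th of each month.
Next: March 2024 → Mar 11 2024.

Mar 11 2024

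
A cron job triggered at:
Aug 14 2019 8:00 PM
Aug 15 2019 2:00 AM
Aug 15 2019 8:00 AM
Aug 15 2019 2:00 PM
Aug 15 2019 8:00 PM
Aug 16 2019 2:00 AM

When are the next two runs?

The interval is a steady 6 hours (6, 6, 6, 6, 6).
Aug 16 2019 2:00 AM + 6 h = Aug 16 2019 8:00 AM.
Aug 16 2019 8:00 AM + 6 h = Aug 16 2019 2:00 PM.

Aug 16 2019 8:00 AM, Aug 16 2019 2:00 PM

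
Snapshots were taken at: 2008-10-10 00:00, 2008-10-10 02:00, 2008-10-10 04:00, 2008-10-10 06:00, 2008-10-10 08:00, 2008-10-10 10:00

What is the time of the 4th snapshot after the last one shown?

2008-10-10 18:00

Spacing: 2, 2, 2, 2, 2 h — constant 2 h.
2008-10-10 10:00 + 2 h = 2008-10-10 12:00.
2008-10-10 12:00 + 2 h = 2008-10-10 14:00.
2008-10-10 14:00 + 2 h = 2008-10-10 16:00.
2008-10-10 16:00 + 2 h = 2008-10-10 18:00.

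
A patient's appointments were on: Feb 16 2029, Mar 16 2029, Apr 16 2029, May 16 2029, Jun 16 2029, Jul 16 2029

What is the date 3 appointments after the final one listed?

The day-of-month is always 16 (28, 31, 30, 31, 30 days between events).
So this recurs on the 16th of each month.
August 2029: Aug 16 2029.
September 2029: Sep 16 2029.
Next: October 2029 → Oct 16 2029.

Oct 16 2029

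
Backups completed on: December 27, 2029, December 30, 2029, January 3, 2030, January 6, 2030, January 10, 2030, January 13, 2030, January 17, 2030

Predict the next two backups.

Every event lands on a Thursday or Sunday (gaps cycle 3, 4, 3, 4, 3, 4).
So the schedule is: every Thursday and Sunday.
The following Sunday is January 20, 2030.
The following Thursday is January 24, 2030.

January 20, 2030; January 24, 2030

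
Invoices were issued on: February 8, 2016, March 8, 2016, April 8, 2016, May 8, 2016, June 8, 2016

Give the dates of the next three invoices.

July 8, 2016; August 8, 2016; September 8, 2016

Gaps: 29, 31, 30, 31 days — not constant. Every event is on the 8th of the month.
Pattern: the 8th of each month.
Next: July 2016 → July 8, 2016.
Next: August 2016 → August 8, 2016.
September 2016: September 8, 2016.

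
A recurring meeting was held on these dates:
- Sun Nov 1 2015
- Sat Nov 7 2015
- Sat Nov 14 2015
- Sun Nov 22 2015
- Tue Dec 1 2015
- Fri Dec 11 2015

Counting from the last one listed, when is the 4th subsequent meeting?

Gaps: 6, 7, 8, 9, 10 days — each gap is 1 larger than the previous one.
Next gap: 11 days. Fri Dec 11 2015 + 11 days = Tue Dec 22 2015.
Next gap: 12 days. Tue Dec 22 2015 + 12 days = Sun Jan 3 2016.
Next gap: 13 days. Sun Jan 3 2016 + 13 days = Sat Jan 16 2016.
Next gap: 14 days. Sat Jan 16 2016 + 14 days = Sat Jan 30 2016.

Sat Jan 30 2016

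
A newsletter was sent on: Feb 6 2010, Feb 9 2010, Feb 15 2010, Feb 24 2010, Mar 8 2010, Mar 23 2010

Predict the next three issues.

Intervals are 3, 6, 9, 12, 15 days — an arithmetic progression with common difference 3.
Next gap: 18 days. Mar 23 2010 + 18 days = Apr 10 2010.
Next gap: 21 days. Apr 10 2010 + 21 days = May 1 2010.
Next gap: 24 days. May 1 2010 + 24 days = May 25 2010.

Apr 10 2010, May 1 2010, May 25 2010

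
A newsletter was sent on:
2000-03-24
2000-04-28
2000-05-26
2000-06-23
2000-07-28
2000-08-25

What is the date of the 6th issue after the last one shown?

2001-02-23

All dates are Fridays, 35, 28, 28, 35, 28 days apart.
Specifically, the 4th Friday of each month.
4th Friday of September 2000: 2000-09-22.
4th Friday of October 2000: 2000-10-27.
November 2000 — 4th Friday is 2000-11-24.
4th Friday of December 2000: 2000-12-22.
January 2001 — 4th Friday is 2001-01-26.
February 2001 — 4th Friday is 2001-02-23.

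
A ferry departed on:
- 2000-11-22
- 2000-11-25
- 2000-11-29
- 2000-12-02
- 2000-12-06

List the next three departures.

2000-12-09, 2000-12-13, 2000-12-16

Every event lands on a Wednesday or Saturday (gaps cycle 3, 4, 3, 4).
So the schedule is: every Wednesday and Saturday.
Next Saturday: 2000-12-09.
Next Wednesday: 2000-12-13.
The following Saturday is 2000-12-16.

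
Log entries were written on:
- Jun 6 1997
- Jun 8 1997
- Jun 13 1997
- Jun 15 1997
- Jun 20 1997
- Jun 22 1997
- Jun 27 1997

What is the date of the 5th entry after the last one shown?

Gaps: 2, 5, 2, 5, 2, 5 days — not constant, but cyclic with period 2.
The events fall on every Friday and Sunday.
The following Sunday is Jun 29 1997.
Next Friday: Jul 4 1997.
Next Sunday: Jul 6 1997.
The following Friday is Jul 11 1997.
The following Sunday is Jul 13 1997.

Jul 13 1997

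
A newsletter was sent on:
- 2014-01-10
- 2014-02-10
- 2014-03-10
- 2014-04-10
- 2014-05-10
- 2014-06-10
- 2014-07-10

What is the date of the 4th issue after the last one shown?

Gaps: 31, 28, 31, 30, 31, 30 days — not constant. Every event is on the 10th of the month.
Pattern: the 10th of each month.
Next: August 2014 → 2014-08-10.
Next: September 2014 → 2014-09-10.
Next: October 2014 → 2014-10-10.
Next: November 2014 → 2014-11-10.

2014-11-10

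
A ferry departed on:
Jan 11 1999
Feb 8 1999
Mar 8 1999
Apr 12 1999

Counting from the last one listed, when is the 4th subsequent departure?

Gaps: 28, 28, 35 days — a mix of 28 and 35. Every date is a Monday.
Each is the 2nd Monday of its month.
May 1999 — 2nd Monday is May 10 1999.
2nd Monday of June 1999: Jun 14 1999.
2nd Monday of July 1999: Jul 12 1999.
2nd Monday of August 1999: Aug 9 1999.

Aug 9 1999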